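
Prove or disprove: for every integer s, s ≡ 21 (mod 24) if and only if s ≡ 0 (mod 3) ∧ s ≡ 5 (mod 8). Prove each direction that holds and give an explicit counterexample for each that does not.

(⟹) Suppose s ≡ 21 (mod 24); write s = 24j + 21. Since 3 ∣ 24, reducing mod 3 gives s ≡ 21 ≡ 0 (mod 3); since 8 ∣ 24, reducing mod 8 gives s ≡ 21 ≡ 5 (mod 8).

(⟸) Conversely, if s ≡ 0 (mod 3) and s ≡ 5 (mod 8), then by the Chinese remainder theorem s ≡ 21 (mod 24). This is exactly s ≡ 21 (mod 24).

Both implications hold.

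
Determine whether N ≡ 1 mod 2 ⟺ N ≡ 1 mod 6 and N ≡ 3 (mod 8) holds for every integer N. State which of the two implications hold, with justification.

(⇒) fails; (⇐) holds.

(→) This fails: N = 1 gives 1 ≡ 1 (mod 2) but 1 ≡ 1 (mod 8), so the conjunction on the right does not hold.

(←) Conversely, if N ≡ 1 (mod 6) and N ≡ 3 (mod 8), then by the Chinese remainder theorem N ≡ 19 (mod 24). Since 19 ≡ 1 (mod 2) and 2 ∣ 24, we get N ≡ 1 (mod 2).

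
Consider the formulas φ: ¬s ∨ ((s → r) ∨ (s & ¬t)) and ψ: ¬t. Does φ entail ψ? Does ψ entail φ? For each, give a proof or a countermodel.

Only the reverse direction holds.

(→) This fails. Under r = F, s = F, t = T, the left side is true but the right side is false.

(←) Assume the antecedent. If r is true, ¬s ∨ ((s → r) ∨ (s & ¬t)) reduces to true regardless of the other variables. If r is false, the antecedent forces (r = F, s = F, t = F) or (r = F, s = T, t = F), and ¬s ∨ ((s → r) ∨ (s & ¬t)) holds there. Either way ¬s ∨ ((s → r) ∨ (s & ¬t)) holds.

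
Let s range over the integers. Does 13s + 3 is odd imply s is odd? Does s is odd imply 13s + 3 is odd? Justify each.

(→) This fails: s = 0 gives 13s + 3 = 3, which is odd, but 0 is even, not odd.

(←) This also fails: s = 1 is odd, but 13s + 3 = 16 is even, not odd.

Both directions fail.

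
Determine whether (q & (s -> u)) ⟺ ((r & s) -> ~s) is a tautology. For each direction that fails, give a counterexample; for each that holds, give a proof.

[⇒] This fails. Under s = T, r = T, q = T, u = T, the left side is true but the right side is false.

[⇐] This fails. Under s = F, r = F, q = F, u = F, the left side is false but the right side is true.

(⇒) fails and (⇐) fails.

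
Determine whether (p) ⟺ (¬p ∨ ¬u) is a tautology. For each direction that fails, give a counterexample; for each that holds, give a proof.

[⇒] This fails. Under p = T, u = T, the left side is true but the right side is false.

[⇐] This fails. Under p = F, u = F, the left side is false but the right side is true.

Neither direction holds.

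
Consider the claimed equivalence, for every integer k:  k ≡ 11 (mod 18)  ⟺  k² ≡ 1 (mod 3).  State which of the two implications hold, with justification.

Only the forward implication holds.

(→) Suppose k ≡ 11 (mod 18). Then k² ≡ 11² = 121 (mod 18), and since 3 ∣ 18, also k² ≡ 1 (mod 3).

(←) This fails: take k = 1. Then 1² = 1 ≡ 1 (mod 3), yet 1 ≡ 1 (mod 18), not 11.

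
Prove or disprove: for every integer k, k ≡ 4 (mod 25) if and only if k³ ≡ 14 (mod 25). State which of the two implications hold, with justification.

[⇐] Suppose k³ ≡ 14 (mod 25). The only residue r in {0, …, 24} with r³ ≡ 14 (mod 25) is r = 4, so k ≡ 4 (mod 25).

[⇒] Suppose k ≡ 4 (mod 25). Write k = 25j + 4. Then (25j + 4)³ = 15625j³ + 7500j² + 1200j + 64 = 25(625j³ + 300j² + 48j + 2) + 14, so k³ ≡ 14 (mod 25).

The biconditional holds.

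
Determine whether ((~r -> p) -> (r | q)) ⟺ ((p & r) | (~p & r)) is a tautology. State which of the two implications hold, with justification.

Only the reverse direction holds.

(⇐) Assume the antecedent. If q is true, (~r -> p) -> (r | q) reduces to true regardless of the other variables. If q is false, the antecedent forces (q = F, r = T, p = F) or (q = F, r = T, p = T), and (~r -> p) -> (r | q) holds there. Either way (~r -> p) -> (r | q) holds.

(⇒) This fails. Under q = F, r = F, p = F, the left side is true but the right side is false.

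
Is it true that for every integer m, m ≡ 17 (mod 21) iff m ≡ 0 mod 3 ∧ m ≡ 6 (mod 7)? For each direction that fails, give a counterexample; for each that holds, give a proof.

Both directions fail.

(⟹) This fails: m = 17 gives 17 ≡ 17 (mod 21) but 17 ≡ 2 (mod 3), so the conjunction on the right does not hold.

(⟸) This fails: m = 6 satisfies both congruences on the right (6 ≡ 0 mod 3 and 6 ≡ 6 mod 7) yet 6 ≡ 6 (mod 21), not 17.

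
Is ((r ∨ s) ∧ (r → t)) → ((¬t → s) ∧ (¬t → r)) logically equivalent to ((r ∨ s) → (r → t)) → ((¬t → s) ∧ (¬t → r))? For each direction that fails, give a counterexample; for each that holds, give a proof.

(⇒) fails; (⇐) holds.

[⇐] Assume the antecedent. If r is true, the consequent reduces to true regardless of the other variables. If r is false, the antecedent forces (s = F, r = F, t = T) or (s = T, r = F, t = T), and the consequent holds there. Either way the consequent holds.

[⇒] This fails. Under s = F, r = F, t = F, the left side is true but the right side is false.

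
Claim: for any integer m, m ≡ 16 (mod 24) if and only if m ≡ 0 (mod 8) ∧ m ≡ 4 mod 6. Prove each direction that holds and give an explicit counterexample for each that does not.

[⇐] If m ≡ 0 (mod 8) and m ≡ 4 (mod 6), then by the Chinese remainder theorem m ≡ 16 (mod 24). This is exactly m ≡ 16 (mod 24).

[⇒] Suppose m ≡ 16 (mod 24); write m = 24j + 16. Since 8 ∣ 24, reducing mod 8 gives m ≡ 16 ≡ 0 (mod 8); since 6 ∣ 24, reducing mod 6 gives m ≡ 16 ≡ 4 (mod 6).

Both directions hold; the statement is true.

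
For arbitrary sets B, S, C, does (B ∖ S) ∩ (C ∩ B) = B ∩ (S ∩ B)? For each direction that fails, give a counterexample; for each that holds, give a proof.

Neither inclusion holds.

Forward inclusion. This inclusion fails. Take B = {1}, S = ∅, C = {1}; then 1 ∈ (B ∖ S) ∩ (C ∩ B) but 1 ∉ B ∩ (S ∩ B).

Reverse inclusion. This inclusion fails. Take B = {1}, S = {1}, C = ∅; then 1 ∈ B ∩ (S ∩ B) but 1 ∉ (B ∖ S) ∩ (C ∩ B).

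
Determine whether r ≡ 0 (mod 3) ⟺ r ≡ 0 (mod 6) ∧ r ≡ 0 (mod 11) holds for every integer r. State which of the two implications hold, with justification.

(⇒) fails; (⇐) holds.

(⟹) This fails: r = 3 gives 3 ≡ 0 (mod 3) but 3 ≡ 3 (mod 6), so the conjunction on the right does not hold.

(⟸) Conversely, if r ≡ 0 (mod 6) and r ≡ 0 (mod 11), then by the Chinese remainder theorem r ≡ 0 (mod 66). Since 0 ≡ 0 (mod 3) and 3 ∣ 66, we get r ≡ 0 (mod 3).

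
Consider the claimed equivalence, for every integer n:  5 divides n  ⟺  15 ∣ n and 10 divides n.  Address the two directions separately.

Only the converse holds.

Forward direction. This fails: take n = 5. Certainly 5 ∣ 5, but 15 ∤ 5.

Converse. Suppose 15 ∣ n and 10 ∣ n. Any common multiple of 15 and 10 is a multiple of their lcm; here lcm(15, 10) = 15·10/gcd(15, 10) = 150/5 = 30, so 30 ∣ n. Since 5 ∣ 30, it follows that 5 ∣ n.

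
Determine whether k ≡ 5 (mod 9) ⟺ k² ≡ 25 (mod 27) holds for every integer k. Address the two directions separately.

Neither direction holds.

[⇒] This fails: take k = 14. Then 14 ≡ 5 (mod 9), but 14² = 196 ≡ 7 (mod 27), not 25.

[⇐] This fails: take k = 22. Then 22² = 484 ≡ 25 (mod 27), yet 22 ≡ 4 (mod 9), not 5.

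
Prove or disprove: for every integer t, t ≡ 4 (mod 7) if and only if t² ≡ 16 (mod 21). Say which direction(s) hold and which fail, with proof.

Neither direction holds.

Forward direction. This fails: take t = 18. Then 18 ≡ 4 (mod 7), but 18² = 324 ≡ 9 (mod 21), not 16.

Converse. This fails: take t = 10. Then 10² = 100 ≡ 16 (mod 21), yet 10 ≡ 3 (mod 7), not 4.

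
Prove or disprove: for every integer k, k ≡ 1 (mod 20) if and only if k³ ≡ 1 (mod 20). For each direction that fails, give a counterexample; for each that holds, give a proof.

Both directions hold; the statement is true.

Forward direction. Suppose k ≡ 1 (mod 20). Write k = 20j + 1. Then (20j + 1)³ = 8000j³ + 1200j² + 60j + 1 = 20(400j³ + 60j² + 3j) + 1, so k³ ≡ 1 (mod 20).

Converse. Suppose k³ ≡ 1 (mod 20). The only residue r in {0, …, 19} with r³ ≡ 1 (mod 20) is r = 1, so k ≡ 1 (mod 20).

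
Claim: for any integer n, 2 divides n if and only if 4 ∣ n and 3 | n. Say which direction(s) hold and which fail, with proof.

The forward direction fails; the converse holds.

(⟹) This fails: take n = 2. Certainly 2 ∣ 2, but 4 ∤ 2.

(⟸) Suppose 4 ∣ n and 3 ∣ n. Any common multiple of 4 and 3 is a multiple of their lcm; here gcd(4, 3) = 1, so lcm(4, 3) = 4·3 = 12, so 12 ∣ n. Since 2 ∣ 12, it follows that 2 ∣ n.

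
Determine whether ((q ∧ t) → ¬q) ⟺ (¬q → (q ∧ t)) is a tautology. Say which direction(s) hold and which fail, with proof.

(⟹) This fails. Under t = F, q = F, the left side is true but the right side is false.

(⟸) This fails. Under t = T, q = T, the left side is false but the right side is true.

Neither direction holds.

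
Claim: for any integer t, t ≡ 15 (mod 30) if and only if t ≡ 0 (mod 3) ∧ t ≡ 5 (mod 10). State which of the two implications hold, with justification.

Both directions hold.

(⇐) If t ≡ 0 (mod 3) and t ≡ 5 (mod 10), then by the Chinese remainder theorem t ≡ 15 (mod 30). This is exactly t ≡ 15 (mod 30).

(⇒) Suppose t ≡ 15 (mod 30); write t = 30j + 15. Since 3 ∣ 30, reducing mod 3 gives t ≡ 15 ≡ 0 (mod 3); since 10 ∣ 30, reducing mod 10 gives t ≡ 15 ≡ 5 (mod 10).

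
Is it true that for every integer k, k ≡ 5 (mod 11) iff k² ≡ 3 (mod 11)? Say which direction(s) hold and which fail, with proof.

(⇐) This fails: take k = 6. Then 6² = 36 ≡ 3 (mod 11), yet 6 ≡ 6 (mod 11), not 5.

(⇒) Suppose k ≡ 5 (mod 11). Write k = 11j + 5. Then (11j + 5)² = 121j² + 110j + 25 = 11(11j² + 10j + 2) + 3, so k² ≡ 3 (mod 11).

Not equivalent: only (⇒) holds.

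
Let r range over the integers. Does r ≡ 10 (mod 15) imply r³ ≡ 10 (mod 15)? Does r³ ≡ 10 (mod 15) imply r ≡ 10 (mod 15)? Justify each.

(⇐) Suppose r³ ≡ 10 (mod 15). The only residue r in {0, …, 14} with r³ ≡ 10 (mod 15) is r = 10, so r ≡ 10 (mod 15).

(⇒) Suppose r ≡ 10 (mod 15). Write r = 15j + 10. Then (15j + 10)³ = 3375j³ + 6750j² + 4500j + 1000 = 15(225j³ + 450j² + 300j + 66) + 10, so r³ ≡ 10 (mod 15).

Both implications hold.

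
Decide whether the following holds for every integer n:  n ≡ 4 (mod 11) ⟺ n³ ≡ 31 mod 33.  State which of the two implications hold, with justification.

Forward direction. This fails: take n = 15. Then 15 ≡ 4 (mod 11), but 15³ = 3375 ≡ 9 (mod 33), not 31.

Converse. The residues r modulo 33 with r³ ≡ 31 (mod 33) are exactly {4}, and each is ≡ 4 (mod 11).

Not equivalent: only (⇐) holds.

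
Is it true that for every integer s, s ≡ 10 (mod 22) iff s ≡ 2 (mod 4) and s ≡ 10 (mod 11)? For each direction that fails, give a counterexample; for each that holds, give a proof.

(→) This fails: s = 32 gives 32 ≡ 10 (mod 22) but 32 ≡ 0 (mod 4), so the conjunction on the right does not hold.

(←) Conversely, if s ≡ 2 (mod 4) and s ≡ 10 (mod 11), then by the Chinese remainder theorem s ≡ 10 (mod 44). Since 10 ≡ 10 (mod 22) and 22 ∣ 44, we get s ≡ 10 (mod 22).

(⇒) fails; (⇐) holds.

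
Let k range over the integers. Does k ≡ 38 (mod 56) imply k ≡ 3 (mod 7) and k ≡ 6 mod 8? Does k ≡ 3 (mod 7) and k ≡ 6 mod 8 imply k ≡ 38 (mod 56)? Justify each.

Equivalent; both directions hold.

(⟹) Suppose k ≡ 38 (mod 56); write k = 56j + 38. Since 7 ∣ 56, reducing mod 7 gives k ≡ 38 ≡ 3 (mod 7); since 8 ∣ 56, reducing mod 8 gives k ≡ 38 ≡ 6 (mod 8).

(⟸) Conversely, if k ≡ 3 (mod 7) and k ≡ 6 (mod 8), then by the Chinese remainder theorem k ≡ 38 (mod 56). This is exactly k ≡ 38 (mod 56).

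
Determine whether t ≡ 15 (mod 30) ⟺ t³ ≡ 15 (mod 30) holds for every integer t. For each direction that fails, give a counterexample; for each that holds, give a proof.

(⟹) Suppose t ≡ 15 (mod 30). Write t = 30j + 15. Then (30j + 15)³ = 27000j³ + 40500j² + 20250j + 3375 = 30(900j³ + 1350j² + 675j + 112) + 15, so t³ ≡ 15 (mod 30).

(⟸) Conversely, suppose t³ ≡ 15 (mod 30). The only residue r in {0, …, 29} with r³ ≡ 15 (mod 30) is r = 15, so t ≡ 15 (mod 30).

The biconditional holds.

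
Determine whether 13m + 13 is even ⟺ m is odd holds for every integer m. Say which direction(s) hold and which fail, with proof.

(→) Suppose 13m + 13 is even. Since 13 is odd, 13m and m have the same parity, so 13m + 13 ≡ m + 13 (mod 2). As 13 is odd, 13m + 13 is even exactly when m is odd. Thus m is odd.

(←) Conversely, suppose m is odd; write m = 2j + 1. Then 13m + 13 = 13·(2j + 1) + 13 = 2·13j + 26, which is even.

The biconditional holds.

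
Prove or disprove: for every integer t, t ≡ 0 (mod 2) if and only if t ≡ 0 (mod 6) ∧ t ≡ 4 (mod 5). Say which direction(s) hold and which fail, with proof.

Converse. If t ≡ 0 (mod 6) and t ≡ 4 (mod 5), then by the Chinese remainder theorem t ≡ 24 (mod 30). Since 24 ≡ 0 (mod 2) and 2 ∣ 30, we get t ≡ 0 (mod 2).

Forward direction. This fails: t = 0 gives 0 ≡ 0 (mod 2) but 0 ≡ 0 (mod 5), so the conjunction on the right does not hold.

The forward direction fails; the converse holds.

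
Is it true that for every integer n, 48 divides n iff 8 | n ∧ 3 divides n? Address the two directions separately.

Not equivalent: only (⇒) holds.

(⟹) If 48 ∣ n, write n = 48q. Since 48 = 6·8, n = 8·(6q), so 8 ∣ n; and since 48 = 16·3, n = 3·(16q), so 3 ∣ n.

(⟸) This fails: take n = 24. Both 8 ∣ 24 and 3 ∣ 24, yet 24 is not a multiple of 48 (since 24 = 0·48 + 24), so 48 ∤ 24.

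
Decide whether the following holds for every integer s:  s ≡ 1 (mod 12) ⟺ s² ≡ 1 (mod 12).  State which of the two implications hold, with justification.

[⇒] Suppose s ≡ 1 (mod 12). Write s = 12j + 1. Then (12j + 1)² = 144j² + 24j + 1 = 12(12j² + 2j) + 1, so s² ≡ 1 (mod 12).

[⇐] This fails: take s = 5. Then 5² = 25 ≡ 1 (mod 12), yet 5 ≡ 5 (mod 12), not 1.

Only the forward direction holds.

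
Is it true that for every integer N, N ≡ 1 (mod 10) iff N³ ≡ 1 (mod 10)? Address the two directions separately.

Both implications hold.

(→) Suppose N ≡ 1 (mod 10). Write N = 10j + 1. Then (10j + 1)³ = 1000j³ + 300j² + 30j + 1 = 10(100j³ + 30j² + 3j) + 1, so N³ ≡ 1 (mod 10).

(←) Conversely, suppose N³ ≡ 1 (mod 10). The only residue r in {0, …, 9} with r³ ≡ 1 (mod 10) is r = 1, so N ≡ 1 (mod 10).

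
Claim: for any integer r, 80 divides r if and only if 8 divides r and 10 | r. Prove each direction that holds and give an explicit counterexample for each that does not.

(⟹) If 80 ∣ r, write r = 80q. Since 80 = 10·8, r = 8·(10q), so 8 ∣ r; and since 80 = 8·10, r = 10·(8q), so 10 ∣ r.

(⟸) This fails: take r = 40. Both 8 ∣ 40 and 10 ∣ 40, yet 40 is not a multiple of 80 (since 40 = 0·80 + 40), so 80 ∤ 40.

The forward direction holds; the converse fails.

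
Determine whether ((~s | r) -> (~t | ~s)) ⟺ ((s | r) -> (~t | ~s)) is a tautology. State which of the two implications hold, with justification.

(⇒) This fails. Under t = T, r = F, s = T, the left side is true but the right side is false.

(⇐) Assume the antecedent. If t is true, the antecedent forces (t = T, r = F, s = F) or (t = T, r = T, s = F), and (~s | r) -> (~t | ~s) holds there. If t is false, (~s | r) -> (~t | ~s) reduces to true regardless of the other variables. Either way (~s | r) -> (~t | ~s) holds.

Only the reverse direction holds.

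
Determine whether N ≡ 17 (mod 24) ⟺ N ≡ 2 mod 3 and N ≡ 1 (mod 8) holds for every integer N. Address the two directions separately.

Equivalent; both directions hold.

[⇒] Suppose N ≡ 17 (mod 24); write N = 24j + 17. Since 3 ∣ 24, reducing mod 3 gives N ≡ 17 ≡ 2 (mod 3); since 8 ∣ 24, reducing mod 8 gives N ≡ 17 ≡ 1 (mod 8).

[⇐] Conversely, if N ≡ 2 (mod 3) and N ≡ 1 (mod 8), then by the Chinese remainder theorem N ≡ 17 (mod 24). This is exactly N ≡ 17 (mod 24).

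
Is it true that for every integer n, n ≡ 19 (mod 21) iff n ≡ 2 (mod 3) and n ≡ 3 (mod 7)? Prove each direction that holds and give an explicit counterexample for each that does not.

[⇒] This fails: n = 19 gives 19 ≡ 19 (mod 21) but 19 ≡ 1 (mod 3), so the conjunction on the right does not hold.

[⇐] This fails: n = 17 satisfies both congruences on the right (17 ≡ 2 mod 3 and 17 ≡ 3 mod 7) yet 17 ≡ 17 (mod 21), not 19.

(⇒) fails and (⇐) fails.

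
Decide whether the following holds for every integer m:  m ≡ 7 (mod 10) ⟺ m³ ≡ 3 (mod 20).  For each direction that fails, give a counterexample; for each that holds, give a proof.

Only the converse holds.

(⇒) This fails: take m = 17. Then 17 ≡ 7 (mod 10), but 17³ = 4913 ≡ 13 (mod 20), not 3.

(⇐) Conversely, the residues r modulo 20 with r³ ≡ 3 (mod 20) are exactly {7}, and each is ≡ 7 (mod 10).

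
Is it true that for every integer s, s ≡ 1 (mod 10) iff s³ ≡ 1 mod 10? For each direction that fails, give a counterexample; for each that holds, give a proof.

Both directions hold; the statement is true.

(⇒) Suppose s ≡ 1 (mod 10). Write s = 10j + 1. Then (10j + 1)³ = 1000j³ + 300j² + 30j + 1 = 10(100j³ + 30j² + 3j) + 1, so s³ ≡ 1 (mod 10).

(⇐) Conversely, suppose s³ ≡ 1 (mod 10). The only residue r in {0, …, 9} with r³ ≡ 1 (mod 10) is r = 1, so s ≡ 1 (mod 10).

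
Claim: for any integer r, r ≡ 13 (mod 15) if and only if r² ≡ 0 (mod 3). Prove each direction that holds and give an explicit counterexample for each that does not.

Neither implication holds.

(→) This fails: take r = 13. Then 13 ≡ 13 (mod 15), but 13² = 169 ≡ 1 (mod 3), not 0.

(←) This fails: take r = 0. Then 0² = 0 ≡ 0 (mod 3), yet 0 ≡ 0 (mod 15), not 13.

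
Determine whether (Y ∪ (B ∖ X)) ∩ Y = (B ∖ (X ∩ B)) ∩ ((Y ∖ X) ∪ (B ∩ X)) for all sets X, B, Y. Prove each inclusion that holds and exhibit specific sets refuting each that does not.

Forward inclusion. This inclusion fails. Take X = ∅, B = ∅, Y = {1}; then 1 ∈ (Y ∪ (B ∖ X)) ∩ Y but 1 ∉ (B ∖ (X ∩ B)) ∩ ((Y ∖ X) ∪ (B ∩ X)).

Reverse inclusion. Let x ∈ (B ∖ (X ∩ B)) ∩ ((Y ∖ X) ∪ (B ∩ X)). Then x ∈ B ∩ Y and x ∉ X, from which x ∈ (Y ∪ (B ∖ X)) ∩ Y.

Only the reverse inclusion holds.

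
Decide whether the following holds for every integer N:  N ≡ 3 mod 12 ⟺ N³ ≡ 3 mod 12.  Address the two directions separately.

Forward direction. Suppose N ≡ 3 mod 12. Write N = 12j + 3. Then (12j + 3)³ = 1728j³ + 1296j² + 324j + 27 = 12(144j³ + 108j² + 27j + 2) + 3, so N³ ≡ 3 (mod 12).

Converse. For the converse, argue contrapositively. If N ≢ 3 (mod 12), then N is congruent to one of 0, 1, 2, 4, 5, 6, 7, 8, 9, 10, 11 modulo 12, and these give N³ ≡ 0, 1, 8, 4, 5, 0, 7, 8, 9, 4, 11 respectively — never 3.

The biconditional holds.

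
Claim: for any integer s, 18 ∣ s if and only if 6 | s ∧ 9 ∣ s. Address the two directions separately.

[⇒] If 18 ∣ s, write s = 18q. Since 18 = 3·6, s = 6·(3q), so 6 ∣ s; and since 18 = 2·9, s = 9·(2q), so 9 ∣ s.

[⇐] Suppose 6 ∣ s and 9 ∣ s. Any common multiple of 6 and 9 is a multiple of their lcm; here lcm(6, 9) = 6·9/gcd(6, 9) = 54/3 = 18, so 18 ∣ s.

Both directions hold; the statement is true.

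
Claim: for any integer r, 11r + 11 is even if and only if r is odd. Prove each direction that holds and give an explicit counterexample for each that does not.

Converse. Suppose r is odd; write r = 2j + 1. Then 11r + 11 = 11·(2j + 1) + 11 = 2·11j + 22, which is even.

Forward direction. Suppose 11r + 11 is even. Since 11 is odd, 11r and r have the same parity, so 11r + 11 ≡ r + 11 (mod 2). As 11 is odd, 11r + 11 is even exactly when r is odd. Thus r is odd.

Both directions hold; the statement is true.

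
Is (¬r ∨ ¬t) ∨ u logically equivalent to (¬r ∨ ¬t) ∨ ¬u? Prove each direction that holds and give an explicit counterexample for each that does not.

Both directions fail.

Forward direction. This fails. Under r = T, t = T, u = T, the left side is true but the right side is false.

Converse. This fails. Under r = T, t = T, u = F, the left side is false but the right side is true.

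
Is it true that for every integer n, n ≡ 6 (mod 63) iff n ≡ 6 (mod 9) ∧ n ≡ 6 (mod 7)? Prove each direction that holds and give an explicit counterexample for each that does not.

[⇐] If n ≡ 6 (mod 9) and n ≡ 6 (mod 7), then by the Chinese remainder theorem n ≡ 6 (mod 63). This is exactly n ≡ 6 (mod 63).

[⇒] Suppose n ≡ 6 (mod 63); write n = 63j + 6. Since 9 ∣ 63, reducing mod 9 gives n ≡ 6 (mod 9); since 7 ∣ 63, reducing mod 7 gives n ≡ 6 (mod 7).

Both implications hold.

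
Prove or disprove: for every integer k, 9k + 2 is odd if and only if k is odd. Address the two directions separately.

Both directions hold; the statement is true.

(⟹) Suppose 9k + 2 is odd. Since 9 is odd, 9k and k have the same parity, so 9k + 2 ≡ k + 2 (mod 2). As 2 is even, 9k + 2 is odd exactly when k is odd. Thus k is odd.

(⟸) Conversely, suppose k is odd; write k = 2j + 1. Then 9k + 2 = 9·(2j + 1) + 2 = 2·9j + 11, which is odd.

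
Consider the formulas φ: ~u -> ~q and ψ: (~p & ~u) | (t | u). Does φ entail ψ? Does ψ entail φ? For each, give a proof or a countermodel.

Both directions fail.

(→) This fails. Under u = F, t = F, p = T, q = F, the left side is true but the right side is false.

(←) This fails. Under u = F, t = F, p = F, q = T, the left side is false but the right side is true.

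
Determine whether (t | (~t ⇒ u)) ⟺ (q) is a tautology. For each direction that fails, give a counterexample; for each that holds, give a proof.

Both directions fail.

(⇒) This fails. Under q = F, u = T, t = F, the left side is true but the right side is false.

(⇐) This fails. Under q = T, u = F, t = F, the left side is false but the right side is true.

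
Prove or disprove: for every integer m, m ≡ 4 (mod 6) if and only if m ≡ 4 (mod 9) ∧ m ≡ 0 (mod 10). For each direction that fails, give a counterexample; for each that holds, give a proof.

(⟹) This fails: m = 64 gives 64 ≡ 4 (mod 6) but 64 ≡ 1 (mod 9), so the conjunction on the right does not hold.

(⟸) Conversely, if m ≡ 4 (mod 9) and m ≡ 0 (mod 10), then by the Chinese remainder theorem m ≡ 40 (mod 90). Since 40 ≡ 4 (mod 6) and 6 ∣ 90, we get m ≡ 4 (mod 6).

The forward direction fails; the converse holds.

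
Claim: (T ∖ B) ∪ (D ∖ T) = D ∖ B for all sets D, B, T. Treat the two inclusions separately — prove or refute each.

Only the reverse inclusion holds.

(⊆) This inclusion fails. Take D = {1}, B = {1}, T = ∅; then 1 ∈ (T ∖ B) ∪ (D ∖ T) but 1 ∉ D ∖ B.

(⊇) Let x ∈ D ∖ B. Then either x ∈ D and x ∉ B, T; or x ∈ D ∩ T and x ∉ B. In each case x ∈ (T ∖ B) ∪ (D ∖ T), so D ∖ B ⊆ (T ∖ B) ∪ (D ∖ T).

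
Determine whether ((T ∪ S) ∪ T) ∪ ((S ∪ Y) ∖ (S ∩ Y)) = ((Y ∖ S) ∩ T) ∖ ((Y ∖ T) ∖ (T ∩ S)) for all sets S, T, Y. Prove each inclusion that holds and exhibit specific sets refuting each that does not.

(⟹) This inclusion fails. Take S = {1}, T = ∅, Y = ∅; then 1 ∈ ((T ∪ S) ∪ T) ∪ ((S ∪ Y) ∖ (S ∩ Y)) but 1 ∉ ((Y ∖ S) ∩ T) ∖ ((Y ∖ T) ∖ (T ∩ S)).

(⟸) Let x ∈ ((Y ∖ S) ∩ T) ∖ ((Y ∖ T) ∖ (T ∩ S)). Then x ∈ T ∩ Y and x ∉ S, from which x ∈ ((T ∪ S) ∪ T) ∪ ((S ∪ Y) ∖ (S ∩ Y)).

The sets are not equal: only the reverse inclusion holds.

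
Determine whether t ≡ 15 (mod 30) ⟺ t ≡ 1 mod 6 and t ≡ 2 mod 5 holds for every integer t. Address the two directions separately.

Both directions fail.

(⇒) This fails: t = 15 gives 15 ≡ 15 (mod 30) but 15 ≡ 3 (mod 6), so the conjunction on the right does not hold.

(⇐) This fails: t = 7 satisfies both congruences on the right (7 ≡ 1 mod 6 and 7 ≡ 2 mod 5) yet 7 ≡ 7 (mod 30), not 15.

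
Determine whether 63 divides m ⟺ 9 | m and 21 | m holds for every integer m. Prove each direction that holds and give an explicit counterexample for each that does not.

Both directions hold.

(⟹) If 63 ∣ m, write m = 63q. Since 63 = 7·9, m = 9·(7q), so 9 ∣ m; and since 63 = 3·21, m = 21·(3q), so 21 ∣ m.

(⟸) Suppose 9 ∣ m and 21 ∣ m. Any common multiple of 9 and 21 is a multiple of their lcm; here lcm(9, 21) = 9·21/gcd(9, 21) = 189/3 = 63, so 63 ∣ m.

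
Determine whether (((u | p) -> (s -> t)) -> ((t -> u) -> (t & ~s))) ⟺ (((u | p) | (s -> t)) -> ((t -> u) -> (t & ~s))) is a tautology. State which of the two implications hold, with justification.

(→) This fails. Under s = T, p = T, t = F, u = F, the left side is true but the right side is false.

(←) This fails. Under s = T, p = F, t = F, u = F, the left side is false but the right side is true.

Neither implication holds.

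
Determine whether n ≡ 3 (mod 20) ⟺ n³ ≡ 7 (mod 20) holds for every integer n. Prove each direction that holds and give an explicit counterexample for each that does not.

The biconditional holds.

(→) Suppose n ≡ 3 (mod 20). Write n = 20j + 3. Then (20j + 3)³ = 8000j³ + 3600j² + 540j + 27 = 20(400j³ + 180j² + 27j + 1) + 7, so n³ ≡ 7 (mod 20).

(←) Conversely, suppose n³ ≡ 7 (mod 20). The only residue r in {0, …, 19} with r³ ≡ 7 (mod 20) is r = 3, so n ≡ 3 (mod 20).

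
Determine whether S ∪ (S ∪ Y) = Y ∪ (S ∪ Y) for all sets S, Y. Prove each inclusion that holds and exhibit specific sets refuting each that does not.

(⟹) Let x ∈ S ∪ (S ∪ Y). Then either x ∈ S and x ∉ Y; or x ∈ Y and x ∉ S; or x ∈ S ∩ Y. In each case x ∈ Y ∪ (S ∪ Y), so S ∪ (S ∪ Y) ⊆ Y ∪ (S ∪ Y).

(⟸) Let x ∈ Y ∪ (S ∪ Y). Then either x ∈ S and x ∉ Y; or x ∈ Y and x ∉ S; or x ∈ S ∩ Y. In each case x ∈ S ∪ (S ∪ Y), so Y ∪ (S ∪ Y) ⊆ S ∪ (S ∪ Y).

The two sets are equal.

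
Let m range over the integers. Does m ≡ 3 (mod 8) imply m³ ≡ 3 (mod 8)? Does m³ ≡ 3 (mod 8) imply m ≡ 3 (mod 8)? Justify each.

Both directions hold.

(→) Suppose m ≡ 3 (mod 8). Write m = 8j + 3. Then (8j + 3)³ = 512j³ + 576j² + 216j + 27 = 8(64j³ + 72j² + 27j + 3) + 3, so m³ ≡ 3 (mod 8).

(←) For the converse, argue contrapositively. If m ≢ 3 (mod 8), then m is congruent to one of 0, 1, 2, 4, 5, 6, 7 modulo 8, and these give m³ ≡ 0, 1, 0, 0, 5, 0, 7 respectively — never 3.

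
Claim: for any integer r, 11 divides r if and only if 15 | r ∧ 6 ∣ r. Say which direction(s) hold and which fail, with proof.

Neither direction holds.

Forward direction. This fails: take r = 11. Certainly 11 ∣ 11, but 15 ∤ 11.

Converse. This fails: take r = 30. Both 15 ∣ 30 and 6 ∣ 30, yet 30 is not a multiple of 11 (since 30 = 2·11 + 8), so 11 ∤ 30.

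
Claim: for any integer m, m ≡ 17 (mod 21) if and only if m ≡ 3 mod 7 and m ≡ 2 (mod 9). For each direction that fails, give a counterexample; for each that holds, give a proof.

(⟸) If m ≡ 3 (mod 7) and m ≡ 2 (mod 9), then by the Chinese remainder theorem m ≡ 38 (mod 63). Since 38 ≡ 17 (mod 21) and 21 ∣ 63, we get m ≡ 17 (mod 21).

(⟹) This fails: m = 17 gives 17 ≡ 17 (mod 21) but 17 ≡ 8 (mod 9), so the conjunction on the right does not hold.

Only the reverse direction holds.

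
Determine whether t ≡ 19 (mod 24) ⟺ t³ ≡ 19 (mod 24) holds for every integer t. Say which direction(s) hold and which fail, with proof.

Both directions hold; the statement is true.

(←) Suppose t³ ≡ 19 (mod 24). The only residue r in {0, …, 23} with r³ ≡ 19 (mod 24) is r = 19, so t ≡ 19 (mod 24).

(→) Suppose t ≡ 19 (mod 24). Write t = 24j + 19. Then (24j + 19)³ = 13824j³ + 32832j² + 25992j + 6859 = 24(576j³ + 1368j² + 1083j + 285) + 19, so t³ ≡ 19 (mod 24).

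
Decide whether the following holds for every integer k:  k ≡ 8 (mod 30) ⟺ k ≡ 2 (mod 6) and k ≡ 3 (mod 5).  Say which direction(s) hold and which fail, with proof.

Both directions hold.

(⟹) Suppose k ≡ 8 (mod 30); write k = 30j + 8. Since 6 ∣ 30, reducing mod 6 gives k ≡ 8 ≡ 2 (mod 6); since 5 ∣ 30, reducing mod 5 gives k ≡ 8 ≡ 3 (mod 5).

(⟸) Conversely, if k ≡ 2 (mod 6) and k ≡ 3 (mod 5), then by the Chinese remainder theorem k ≡ 8 (mod 30). This is exactly k ≡ 8 (mod 30).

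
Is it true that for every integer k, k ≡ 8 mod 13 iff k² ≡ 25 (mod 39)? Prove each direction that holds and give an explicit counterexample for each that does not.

Neither implication holds.

Forward direction. This fails: take k = 21. Then 21 ≡ 8 (mod 13), but 21² = 441 ≡ 12 (mod 39), not 25.

Converse. This fails: take k = 5. Then 5² = 25 ≡ 25 (mod 39), yet 5 ≡ 5 (mod 13), not 8.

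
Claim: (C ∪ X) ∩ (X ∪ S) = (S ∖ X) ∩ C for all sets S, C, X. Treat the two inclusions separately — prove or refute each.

(⟹) This inclusion fails. Take S = ∅, C = ∅, X = {1}; then 1 ∈ (C ∪ X) ∩ (X ∪ S) but 1 ∉ (S ∖ X) ∩ C.

(⟸) Let x ∈ (S ∖ X) ∩ C. Then x ∈ S ∩ C and x ∉ X, from which x ∈ (C ∪ X) ∩ (X ∪ S).

The sets are not equal: only the reverse inclusion holds.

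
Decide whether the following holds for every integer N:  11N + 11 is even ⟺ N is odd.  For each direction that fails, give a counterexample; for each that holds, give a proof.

Both directions hold.

(⟹) Suppose 11N + 11 is even. Since 11 is odd, 11N and N have the same parity, so 11N + 11 ≡ N + 11 (mod 2). As 11 is odd, 11N + 11 is even exactly when N is odd. Thus N is odd.

(⟸) Conversely, suppose N is odd; write N = 2j + 1. Then 11N + 11 = 11·(2j + 1) + 11 = 2·11j + 22, which is even.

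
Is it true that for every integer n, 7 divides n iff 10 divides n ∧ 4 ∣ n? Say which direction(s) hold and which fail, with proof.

[⇒] This fails: take n = 7. Certainly 7 ∣ 7, but 10 ∤ 7.

[⇐] This fails: take n = 20. Both 10 ∣ 20 and 4 ∣ 20, yet 20 is not a multiple of 7 (since 20 = 2·7 + 6), so 7 ∤ 20.

Both directions fail.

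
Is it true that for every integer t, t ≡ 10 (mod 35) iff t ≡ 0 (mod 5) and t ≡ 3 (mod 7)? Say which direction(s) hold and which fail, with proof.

Forward direction. Suppose t ≡ 10 (mod 35); write t = 35j + 10. Since 5 ∣ 35, reducing mod 5 gives t ≡ 10 ≡ 0 (mod 5); since 7 ∣ 35, reducing mod 7 gives t ≡ 10 ≡ 3 (mod 7).

Converse. If t ≡ 0 (mod 5) and t ≡ 3 (mod 7), then by the Chinese remainder theorem t ≡ 10 (mod 35). This is exactly t ≡ 10 (mod 35).

The biconditional holds.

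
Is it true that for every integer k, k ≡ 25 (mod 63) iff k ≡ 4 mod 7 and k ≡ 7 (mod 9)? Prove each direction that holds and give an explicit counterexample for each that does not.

(⟹) Suppose k ≡ 25 (mod 63); write k = 63j + 25. Since 7 ∣ 63, reducing mod 7 gives k ≡ 25 ≡ 4 (mod 7); since 9 ∣ 63, reducing mod 9 gives k ≡ 25 ≡ 7 (mod 9).

(⟸) Conversely, if k ≡ 4 (mod 7) and k ≡ 7 (mod 9), then by the Chinese remainder theorem k ≡ 25 (mod 63). This is exactly k ≡ 25 (mod 63).

Both directions hold.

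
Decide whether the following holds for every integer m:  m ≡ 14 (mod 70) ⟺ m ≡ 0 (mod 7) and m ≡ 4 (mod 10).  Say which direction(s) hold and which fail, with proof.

Both directions hold.

(⟹) Suppose m ≡ 14 (mod 70); write m = 70j + 14. Since 7 ∣ 70, reducing mod 7 gives m ≡ 14 ≡ 0 (mod 7); since 10 ∣ 70, reducing mod 10 gives m ≡ 14 ≡ 4 (mod 10).

(⟸) Conversely, if m ≡ 0 (mod 7) and m ≡ 4 (mod 10), then by the Chinese remainder theorem m ≡ 14 (mod 70). This is exactly m ≡ 14 (mod 70).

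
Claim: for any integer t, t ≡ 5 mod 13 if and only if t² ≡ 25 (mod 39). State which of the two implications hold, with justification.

Neither implication holds.

(⟹) This fails: take t = 18. Then 18 ≡ 5 (mod 13), but 18² = 324 ≡ 12 (mod 39), not 25.

(⟸) This fails: take t = 8. Then 8² = 64 ≡ 25 (mod 39), yet 8 ≡ 8 (mod 13), not 5.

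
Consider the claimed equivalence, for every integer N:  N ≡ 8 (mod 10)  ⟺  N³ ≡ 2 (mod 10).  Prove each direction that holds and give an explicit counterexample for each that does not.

The biconditional holds.

(⇒) Suppose N ≡ 8 (mod 10). Write N = 10j + 8. Then (10j + 8)³ = 1000j³ + 2400j² + 1920j + 512 = 10(100j³ + 240j² + 192j + 51) + 2, so N³ ≡ 2 (mod 10).

(⇐) For the converse, argue contrapositively. If N ≢ 8 (mod 10), then N is congruent to one of 0, 1, 2, 3, 4, 5, 6, 7, 9 modulo 10, and these give N³ ≡ 0, 1, 8, 7, 4, 5, 6, 3, 9 respectively — never 2.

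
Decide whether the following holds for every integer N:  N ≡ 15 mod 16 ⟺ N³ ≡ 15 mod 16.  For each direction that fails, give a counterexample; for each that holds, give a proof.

[⇒] Suppose N ≡ 15 mod 16. Write N = 16j + 15. Then (16j + 15)³ = 4096j³ + 11520j² + 10800j + 3375 = 16(256j³ + 720j² + 675j + 210) + 15, so N³ ≡ 15 (mod 16).

[⇐] Conversely, suppose N³ ≡ 15 (mod 16). The only residue r in {0, …, 15} with r³ ≡ 15 (mod 16) is r = 15, so N ≡ 15 (mod 16).

Both directions hold.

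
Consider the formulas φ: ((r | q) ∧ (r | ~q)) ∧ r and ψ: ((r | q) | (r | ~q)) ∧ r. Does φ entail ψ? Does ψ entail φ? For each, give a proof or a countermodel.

(⟹) Assume the antecedent. If r is true, ((r | q) | (r | ~q)) ∧ r reduces to true regardless of the other variables. If r is false, the antecedent cannot hold. Either way ((r | q) | (r | ~q)) ∧ r holds.

(⟸) Assume the antecedent. If r is true, ((r | q) ∧ (r | ~q)) ∧ r reduces to true regardless of the other variables. If r is false, the antecedent cannot hold. Either way ((r | q) ∧ (r | ~q)) ∧ r holds.

Equivalent; both directions hold.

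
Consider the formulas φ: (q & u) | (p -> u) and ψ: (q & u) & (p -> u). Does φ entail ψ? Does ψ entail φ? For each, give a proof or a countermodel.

(⇒) This fails. Under u = F, p = F, q = F, the left side is true but the right side is false.

(⇐) Assume the antecedent. If u is true, (q & u) | (p -> u) reduces to true regardless of the other variables. If u is false, the antecedent cannot hold. Either way (q & u) | (p -> u) holds.

The forward direction fails; the converse holds.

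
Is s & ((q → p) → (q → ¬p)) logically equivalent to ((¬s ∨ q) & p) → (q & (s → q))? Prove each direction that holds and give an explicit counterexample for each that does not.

Only the forward direction holds.

[⇒] Assume the antecedent. If s is true, ((¬s ∨ q) & p) → (q & (s → q)) reduces to true regardless of the other variables. If s is false, the antecedent cannot hold. Either way ((¬s ∨ q) & p) → (q & (s → q)) holds.

[⇐] This fails. Under s = F, p = F, q = F, the left side is false but the right side is true.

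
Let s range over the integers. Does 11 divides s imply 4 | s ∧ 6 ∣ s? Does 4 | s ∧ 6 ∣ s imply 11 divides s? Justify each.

(⇒) fails and (⇐) fails.

[⇒] This fails: take s = 11. Certainly 11 ∣ 11, but 4 ∤ 11.

[⇐] This fails: take s = 12. Both 4 ∣ 12 and 6 ∣ 12, yet 12 is not a multiple of 11 (since 12 = 1·11 + 1), so 11 ∤ 12.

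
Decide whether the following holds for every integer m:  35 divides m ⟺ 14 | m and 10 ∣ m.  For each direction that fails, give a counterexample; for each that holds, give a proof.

(⇐) Suppose 14 ∣ m and 10 ∣ m. Any common multiple of 14 and 10 is a multiple of their lcm; here lcm(14, 10) = 14·10/gcd(14, 10) = 140/2 = 70, so 70 ∣ m. Since 35 ∣ 70, it follows that 35 ∣ m.

(⇒) This fails: take m = 35. Certainly 35 ∣ 35, but 14 ∤ 35.

Only the converse holds.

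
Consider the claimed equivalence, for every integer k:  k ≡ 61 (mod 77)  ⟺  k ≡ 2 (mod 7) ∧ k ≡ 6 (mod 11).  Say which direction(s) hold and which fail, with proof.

[⇒] This fails: k = 61 gives 61 ≡ 61 (mod 77) but 61 ≡ 5 (mod 7), so the conjunction on the right does not hold.

[⇐] This fails: k = 72 satisfies both congruences on the right (72 ≡ 2 mod 7 and 72 ≡ 6 mod 11) yet 72 ≡ 72 (mod 77), not 61.

(⇒) fails and (⇐) fails.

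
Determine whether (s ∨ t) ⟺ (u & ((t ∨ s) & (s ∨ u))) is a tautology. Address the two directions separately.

[⇒] This fails. Under u = F, t = T, s = F, the left side is true but the right side is false.

[⇐] Assume the antecedent. If t is true, s ∨ t reduces to true regardless of the other variables. If t is false, the antecedent forces (u = T, t = F, s = T), and s ∨ t holds there. Either way s ∨ t holds.

Only the reverse direction holds.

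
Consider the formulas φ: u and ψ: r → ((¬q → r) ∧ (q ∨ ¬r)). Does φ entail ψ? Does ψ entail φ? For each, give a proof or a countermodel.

Both directions fail.

[⇒] This fails. Under r = T, u = T, q = F, the left side is true but the right side is false.

[⇐] This fails. Under r = F, u = F, q = F, the left side is false but the right side is true.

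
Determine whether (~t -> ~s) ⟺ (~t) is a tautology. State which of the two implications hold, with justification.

Neither implication holds.

(→) This fails. Under t = T, s = F, the left side is true but the right side is false.

(←) This fails. Under t = F, s = T, the left side is false but the right side is true.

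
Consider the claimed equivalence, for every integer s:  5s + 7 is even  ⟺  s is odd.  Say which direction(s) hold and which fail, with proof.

Converse. Suppose s is odd; write s = 2j + 1. Then 5s + 7 = 5·(2j + 1) + 7 = 2·5j + 12, which is even.

Forward direction. Suppose 5s + 7 is even. Since 5 is odd, 5s and s have the same parity, so 5s + 7 ≡ s + 7 (mod 2). As 7 is odd, 5s + 7 is even exactly when s is odd. Thus s is odd.

Both implications hold.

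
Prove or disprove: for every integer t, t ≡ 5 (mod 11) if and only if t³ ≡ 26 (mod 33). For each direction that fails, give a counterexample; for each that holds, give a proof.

(⇒) fails; (⇐) holds.

(⇒) This fails: take t = 16. Then 16 ≡ 5 (mod 11), but 16³ = 4096 ≡ 4 (mod 33), not 26.

(⇐) Conversely, the residues r modulo 33 with r³ ≡ 26 (mod 33) are exactly {5}, and each is ≡ 5 (mod 11).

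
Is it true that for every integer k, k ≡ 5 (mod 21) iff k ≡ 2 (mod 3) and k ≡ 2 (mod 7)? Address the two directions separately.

Neither implication holds.

(⟹) This fails: k = 5 gives 5 ≡ 5 (mod 21) but 5 ≡ 5 (mod 7), so the conjunction on the right does not hold.

(⟸) This fails: k = 2 satisfies both congruences on the right (2 ≡ 2 mod 3 and 2 ≡ 2 mod 7) yet 2 ≡ 2 (mod 21), not 5.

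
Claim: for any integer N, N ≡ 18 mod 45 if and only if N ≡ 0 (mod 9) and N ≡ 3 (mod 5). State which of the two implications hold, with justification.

(⇐) If N ≡ 0 (mod 9) and N ≡ 3 (mod 5), then by the Chinese remainder theorem N ≡ 18 (mod 45). This is exactly N ≡ 18 (mod 45).

(⇒) Suppose N ≡ 18 (mod 45); write N = 45j + 18. Since 9 ∣ 45, reducing mod 9 gives N ≡ 18 ≡ 0 (mod 9); since 5 ∣ 45, reducing mod 5 gives N ≡ 18 ≡ 3 (mod 5).

Equivalent; both directions hold.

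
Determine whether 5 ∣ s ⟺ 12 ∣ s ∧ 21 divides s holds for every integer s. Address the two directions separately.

(⇒) This fails: take s = 5. Certainly 5 ∣ 5, but 12 ∤ 5.

(⇐) This fails: take s = 84. Both 12 ∣ 84 and 21 ∣ 84, yet 84 is not a multiple of 5 (since 84 = 16·5 + 4), so 5 ∤ 84.

Both directions fail.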